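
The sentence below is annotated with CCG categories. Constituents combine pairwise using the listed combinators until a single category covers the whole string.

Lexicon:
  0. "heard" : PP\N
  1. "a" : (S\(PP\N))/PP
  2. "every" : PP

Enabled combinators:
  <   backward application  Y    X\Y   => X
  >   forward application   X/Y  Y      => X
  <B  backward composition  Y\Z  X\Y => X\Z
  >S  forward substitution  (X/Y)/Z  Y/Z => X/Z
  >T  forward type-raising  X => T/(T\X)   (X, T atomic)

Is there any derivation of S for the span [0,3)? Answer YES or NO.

[0,3] S   <
  [0,1] "heard" : PP\N
  [1,3] S\(PP\N)   >
    [1,2] "a" : (S\(PP\N))/PP
    [2,3] "every" : PP

YES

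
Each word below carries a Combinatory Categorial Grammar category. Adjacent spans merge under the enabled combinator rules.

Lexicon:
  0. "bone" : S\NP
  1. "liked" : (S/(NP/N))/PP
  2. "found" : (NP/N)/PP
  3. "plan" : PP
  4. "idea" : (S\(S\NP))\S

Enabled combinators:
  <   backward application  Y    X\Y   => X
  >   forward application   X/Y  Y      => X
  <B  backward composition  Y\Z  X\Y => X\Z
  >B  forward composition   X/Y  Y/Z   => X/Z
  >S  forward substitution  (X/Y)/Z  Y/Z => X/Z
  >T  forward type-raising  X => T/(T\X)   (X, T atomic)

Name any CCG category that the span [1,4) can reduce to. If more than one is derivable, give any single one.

[0,5] S   <
  [0,1] "bone" : S\NP
  [1,5] S\(S\NP)   <
    [1,4] S   >
      [1,3] S/PP   >S
        [1,2] "liked" : (S/(NP/N))/PP
        [2,3] "found" : (NP/N)/PP
      [3,4] "plan" : PP
    [4,5] "idea" : (S\(S\NP))\S

S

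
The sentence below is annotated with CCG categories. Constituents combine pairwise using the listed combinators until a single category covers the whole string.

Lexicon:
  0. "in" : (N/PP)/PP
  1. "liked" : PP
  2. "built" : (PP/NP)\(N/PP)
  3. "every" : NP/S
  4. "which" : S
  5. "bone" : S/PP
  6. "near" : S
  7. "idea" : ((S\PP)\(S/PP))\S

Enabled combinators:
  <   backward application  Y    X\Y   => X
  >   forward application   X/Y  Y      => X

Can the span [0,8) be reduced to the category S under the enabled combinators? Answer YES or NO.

[0,8] S   <
  [0,5] PP   >
    [0,3] PP/NP   <
      [0,2] N/PP   >
        [0,1] "in" : (N/PP)/PP
        [1,2] "liked" : PP
      [2,3] "built" : (PP/NP)\(N/PP)
    [3,5] NP   >
      [3,4] "every" : NP/S
      [4,5] "which" : S
  [5,8] S\PP   <
    [5,6] "bone" : S/PP
    [6,8] (S\PP)\(S/PP)   <
      [6,7] "near" : S
      [7,8] "idea" : ((S\PP)\(S/PP))\S

YES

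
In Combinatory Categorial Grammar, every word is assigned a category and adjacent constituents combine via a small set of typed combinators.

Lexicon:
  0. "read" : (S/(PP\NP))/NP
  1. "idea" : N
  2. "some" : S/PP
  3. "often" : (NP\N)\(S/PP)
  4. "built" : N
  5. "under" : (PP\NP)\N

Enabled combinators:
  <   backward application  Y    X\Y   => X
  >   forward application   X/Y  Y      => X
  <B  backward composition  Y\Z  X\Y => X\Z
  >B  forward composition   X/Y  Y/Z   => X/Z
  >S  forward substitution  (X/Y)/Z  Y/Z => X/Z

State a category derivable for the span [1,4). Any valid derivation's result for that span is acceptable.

[0,6] S   >
  [0,4] S/(PP\NP)   >
    [0,1] "read" : (S/(PP\NP))/NP
    [1,4] NP   <
      [1,2] "idea" : N
      [2,4] NP\N   <
        [2,3] "some" : S/PP
        [3,4] "often" : (NP\N)\(S/PP)
  [4,6] PP\NP   <
    [4,5] "built" : N
    [5,6] "under" : (PP\NP)\N

NP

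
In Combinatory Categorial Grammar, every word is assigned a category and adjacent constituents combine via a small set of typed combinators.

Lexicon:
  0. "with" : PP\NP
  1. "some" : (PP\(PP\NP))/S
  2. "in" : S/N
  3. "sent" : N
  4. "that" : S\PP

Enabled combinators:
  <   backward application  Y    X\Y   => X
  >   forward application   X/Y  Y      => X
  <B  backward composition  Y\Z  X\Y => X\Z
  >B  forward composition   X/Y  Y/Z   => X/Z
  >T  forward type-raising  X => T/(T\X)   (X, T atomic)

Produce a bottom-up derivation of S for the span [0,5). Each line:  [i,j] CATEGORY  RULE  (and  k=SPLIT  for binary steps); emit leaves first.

[0,1] PP\NP  lex  "with"
[1,2] (PP\(PP\NP))/S  lex  "some"
[2,3] S/N  lex  "in"
[3,4] N  lex  "sent"
[2,4] S  >  k=3
[1,4] PP\(PP\NP)  >  k=2
[0,4] PP  <  k=1
[4,5] S\PP  lex  "that"
[0,5] S  <  k=4

[0,5] S   <
  [0,4] PP   <
    [0,1] "with" : PP\NP
    [1,4] PP\(PP\NP)   >
      [1,2] "some" : (PP\(PP\NP))/S
      [2,4] S   >
        [2,3] "in" : S/N
        [3,4] "sent" : N
  [4,5] "that" : S\PP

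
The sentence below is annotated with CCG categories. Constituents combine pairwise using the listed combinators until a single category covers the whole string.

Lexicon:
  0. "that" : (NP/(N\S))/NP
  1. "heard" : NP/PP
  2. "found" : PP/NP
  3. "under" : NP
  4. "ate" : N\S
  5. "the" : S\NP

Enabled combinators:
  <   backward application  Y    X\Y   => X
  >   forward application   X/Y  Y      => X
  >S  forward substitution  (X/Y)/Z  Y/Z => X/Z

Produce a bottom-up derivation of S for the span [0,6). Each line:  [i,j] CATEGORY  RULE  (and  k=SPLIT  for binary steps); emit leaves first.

[0,1] (NP/(N\S))/NP  lex  "that"
[1,2] NP/PP  lex  "heard"
[2,3] PP/NP  lex  "found"
[3,4] NP  lex  "under"
[2,4] PP  >  k=3
[1,4] NP  >  k=2
[0,4] NP/(N\S)  >  k=1
[4,5] N\S  lex  "ate"
[0,5] NP  >  k=4
[5,6] S\NP  lex  "the"
[0,6] S  <  k=5

[0,6] S   <
  [0,5] NP   >
    [0,4] NP/(N\S)   >
      [0,1] "that" : (NP/(N\S))/NP
      [1,4] NP   >
        [1,2] "heard" : NP/PP
        [2,4] PP   >
          [2,3] "found" : PP/NP
          [3,4] "under" : NP
    [4,5] "ate" : N\S
  [5,6] "the" : S\NP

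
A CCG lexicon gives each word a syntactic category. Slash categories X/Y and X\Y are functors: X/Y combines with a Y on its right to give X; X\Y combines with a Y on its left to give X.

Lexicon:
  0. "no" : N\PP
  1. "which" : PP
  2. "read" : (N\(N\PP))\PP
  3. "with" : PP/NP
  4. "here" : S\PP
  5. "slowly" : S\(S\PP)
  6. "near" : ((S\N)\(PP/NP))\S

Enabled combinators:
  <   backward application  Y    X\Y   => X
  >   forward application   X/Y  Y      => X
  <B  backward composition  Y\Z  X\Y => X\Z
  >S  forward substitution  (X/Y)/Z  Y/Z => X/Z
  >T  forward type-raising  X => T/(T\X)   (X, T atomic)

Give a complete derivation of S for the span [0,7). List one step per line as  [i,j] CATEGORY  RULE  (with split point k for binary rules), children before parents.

[0,1] N\PP  lex  "no"
[1,2] PP  lex  "which"
[2,3] (N\(N\PP))\PP  lex  "read"
[1,3] N\(N\PP)  <  k=2
[0,3] N  <  k=1
[3,4] PP/NP  lex  "with"
[4,5] S\PP  lex  "here"
[5,6] S\(S\PP)  lex  "slowly"
[4,6] S  <  k=5
[6,7] ((S\N)\(PP/NP))\S  lex  "near"
[4,7] (S\N)\(PP/NP)  <  k=6
[3,7] S\N  <  k=4
[0,7] S  <  k=3

[0,7] S   <
  [0,3] N   <
    [0,1] "no" : N\PP
    [1,3] N\(N\PP)   <
      [1,2] "which" : PP
      [2,3] "read" : (N\(N\PP))\PP
  [3,7] S\N   <
    [3,4] "with" : PP/NP
    [4,7] (S\N)\(PP/NP)   <
      [4,6] S   <
        [4,5] "here" : S\PP
        [5,6] "slowly" : S\(S\PP)
      [6,7] "near" : ((S\N)\(PP/NP))\S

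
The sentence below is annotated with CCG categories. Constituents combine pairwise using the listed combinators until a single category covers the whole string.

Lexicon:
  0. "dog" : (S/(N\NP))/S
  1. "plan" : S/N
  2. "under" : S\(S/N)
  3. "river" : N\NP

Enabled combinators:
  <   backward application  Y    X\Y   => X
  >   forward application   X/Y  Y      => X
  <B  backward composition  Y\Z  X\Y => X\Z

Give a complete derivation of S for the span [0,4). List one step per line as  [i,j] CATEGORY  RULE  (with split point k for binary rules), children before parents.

[0,4] S   >
  [0,3] S/(N\NP)   >
    [0,1] "dog" : (S/(N\NP))/S
    [1,3] S   <
      [1,2] "plan" : S/N
      [2,3] "under" : S\(S/N)
  [3,4] "river" : N\NP

[0,1] (S/(N\NP))/S  lex  "dog"
[1,2] S/N  lex  "plan"
[2,3] S\(S/N)  lex  "under"
[1,3] S  <  k=2
[0,3] S/(N\NP)  >  k=1
[3,4] N\NP  lex  "river"
[0,4] S  >  k=3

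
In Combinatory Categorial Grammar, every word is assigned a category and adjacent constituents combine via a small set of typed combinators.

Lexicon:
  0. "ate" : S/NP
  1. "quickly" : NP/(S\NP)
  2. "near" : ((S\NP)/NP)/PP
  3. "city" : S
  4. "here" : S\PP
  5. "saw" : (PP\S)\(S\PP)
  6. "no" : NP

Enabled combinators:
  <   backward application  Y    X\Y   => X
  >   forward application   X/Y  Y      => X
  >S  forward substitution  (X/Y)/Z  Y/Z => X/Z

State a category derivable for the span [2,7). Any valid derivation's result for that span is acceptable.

S\NP

[0,7] S   >
  [0,1] "ate" : S/NP
  [1,7] NP   >
    [1,2] "quickly" : NP/(S\NP)
    [2,7] S\NP   >
      [2,6] (S\NP)/NP   >
        [2,3] "near" : ((S\NP)/NP)/PP
        [3,6] PP   <
          [3,4] "city" : S
          [4,6] PP\S   <
            [4,5] "here" : S\PP
            [5,6] "saw" : (PP\S)\(S\PP)
      [6,7] "no" : NP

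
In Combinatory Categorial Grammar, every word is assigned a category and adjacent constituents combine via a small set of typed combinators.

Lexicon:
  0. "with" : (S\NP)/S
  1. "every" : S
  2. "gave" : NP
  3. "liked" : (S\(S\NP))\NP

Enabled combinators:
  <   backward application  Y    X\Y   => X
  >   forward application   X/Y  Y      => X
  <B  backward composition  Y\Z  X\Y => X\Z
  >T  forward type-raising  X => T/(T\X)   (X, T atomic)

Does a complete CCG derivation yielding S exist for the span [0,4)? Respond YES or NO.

[0,4] S   <
  [0,2] S\NP   >
    [0,1] "with" : (S\NP)/S
    [1,2] "every" : S
  [2,4] S\(S\NP)   <
    [2,3] "gave" : NP
    [3,4] "liked" : (S\(S\NP))\NP

YES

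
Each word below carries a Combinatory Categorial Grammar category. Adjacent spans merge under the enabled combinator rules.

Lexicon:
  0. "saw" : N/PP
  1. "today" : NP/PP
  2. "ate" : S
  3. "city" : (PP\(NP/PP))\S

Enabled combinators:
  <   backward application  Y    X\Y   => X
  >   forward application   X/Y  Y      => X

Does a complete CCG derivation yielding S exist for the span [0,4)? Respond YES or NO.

N/PP NP/PP S (PP\(NP/PP))\S
CKY chart[0,4] = {N}; S ∉ chart

NO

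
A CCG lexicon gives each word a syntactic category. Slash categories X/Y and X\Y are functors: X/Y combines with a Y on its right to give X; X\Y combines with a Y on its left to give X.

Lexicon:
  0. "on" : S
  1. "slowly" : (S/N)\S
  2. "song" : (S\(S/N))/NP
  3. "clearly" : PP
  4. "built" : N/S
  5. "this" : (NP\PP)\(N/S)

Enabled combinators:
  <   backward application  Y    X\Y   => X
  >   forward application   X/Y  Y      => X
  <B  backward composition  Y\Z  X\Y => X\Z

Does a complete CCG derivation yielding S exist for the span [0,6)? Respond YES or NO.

YES

[0,6] S   <
  [0,2] S/N   <
    [0,1] "on" : S
    [1,2] "slowly" : (S/N)\S
  [2,6] S\(S/N)   >
    [2,3] "song" : (S\(S/N))/NP
    [3,6] NP   <
      [3,4] "clearly" : PP
      [4,6] NP\PP   <
        [4,5] "built" : N/S
        [5,6] "this" : (NP\PP)\(N/S)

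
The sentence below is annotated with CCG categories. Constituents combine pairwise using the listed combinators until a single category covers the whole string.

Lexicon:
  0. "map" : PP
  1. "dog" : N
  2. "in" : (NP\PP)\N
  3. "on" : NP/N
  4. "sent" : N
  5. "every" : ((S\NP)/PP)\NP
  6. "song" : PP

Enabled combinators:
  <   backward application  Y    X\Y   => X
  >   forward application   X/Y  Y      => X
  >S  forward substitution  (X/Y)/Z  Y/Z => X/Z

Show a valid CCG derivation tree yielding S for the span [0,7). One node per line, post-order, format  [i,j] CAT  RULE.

[0,1] PP  lex  "map"
[1,2] N  lex  "dog"
[2,3] (NP\PP)\N  lex  "in"
[1,3] NP\PP  <  k=2
[0,3] NP  <  k=1
[3,4] NP/N  lex  "on"
[4,5] N  lex  "sent"
[3,5] NP  >  k=4
[5,6] ((S\NP)/PP)\NP  lex  "every"
[3,6] (S\NP)/PP  <  k=5
[6,7] PP  lex  "song"
[3,7] S\NP  >  k=6
[0,7] S  <  k=3

[0,7] S   <
  [0,3] NP   <
    [0,1] "map" : PP
    [1,3] NP\PP   <
      [1,2] "dog" : N
      [2,3] "in" : (NP\PP)\N
  [3,7] S\NP   >
    [3,6] (S\NP)/PP   <
      [3,5] NP   >
        [3,4] "on" : NP/N
        [4,5] "sent" : N
      [5,6] "every" : ((S\NP)/PP)\NP
    [6,7] "song" : PP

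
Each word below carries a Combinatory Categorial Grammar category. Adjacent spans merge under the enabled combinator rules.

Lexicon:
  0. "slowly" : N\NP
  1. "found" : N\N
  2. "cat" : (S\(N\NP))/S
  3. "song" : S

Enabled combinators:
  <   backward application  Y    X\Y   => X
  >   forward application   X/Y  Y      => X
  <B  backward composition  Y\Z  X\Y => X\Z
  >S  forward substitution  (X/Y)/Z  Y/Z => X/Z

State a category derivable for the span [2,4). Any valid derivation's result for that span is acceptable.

[0,4] S   <
  [0,2] N\NP   <B
    [0,1] "slowly" : N\NP
    [1,2] "found" : N\N
  [2,4] S\(N\NP)   >
    [2,3] "cat" : (S\(N\NP))/S
    [3,4] "song" : S

S\(N\NP)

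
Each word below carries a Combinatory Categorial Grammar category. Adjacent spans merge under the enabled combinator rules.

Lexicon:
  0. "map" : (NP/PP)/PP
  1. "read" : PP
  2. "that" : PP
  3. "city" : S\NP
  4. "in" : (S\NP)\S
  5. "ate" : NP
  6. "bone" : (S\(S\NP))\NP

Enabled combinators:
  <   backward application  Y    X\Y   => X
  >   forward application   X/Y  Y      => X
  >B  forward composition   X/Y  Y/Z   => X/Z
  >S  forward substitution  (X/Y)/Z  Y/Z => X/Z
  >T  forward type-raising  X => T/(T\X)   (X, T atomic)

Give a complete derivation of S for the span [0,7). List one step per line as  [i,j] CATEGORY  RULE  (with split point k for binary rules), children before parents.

[0,7] S   <
  [0,5] S\NP   <
    [0,4] S   <
      [0,3] NP   >
        [0,2] NP/PP   >
          [0,1] "map" : (NP/PP)/PP
          [1,2] "read" : PP
        [2,3] "that" : PP
      [3,4] "city" : S\NP
    [4,5] "in" : (S\NP)\S
  [5,7] S\(S\NP)   <
    [5,6] "ate" : NP
    [6,7] "bone" : (S\(S\NP))\NP

[0,1] (NP/PP)/PP  lex  "map"
[1,2] PP  lex  "read"
[0,2] NP/PP  >  k=1
[2,3] PP  lex  "that"
[0,3] NP  >  k=2
[3,4] S\NP  lex  "city"
[0,4] S  <  k=3
[4,5] (S\NP)\S  lex  "in"
[0,5] S\NP  <  k=4
[5,6] NP  lex  "ate"
[6,7] (S\(S\NP))\NP  lex  "bone"
[5,7] S\(S\NP)  <  k=6
[0,7] S  <  k=5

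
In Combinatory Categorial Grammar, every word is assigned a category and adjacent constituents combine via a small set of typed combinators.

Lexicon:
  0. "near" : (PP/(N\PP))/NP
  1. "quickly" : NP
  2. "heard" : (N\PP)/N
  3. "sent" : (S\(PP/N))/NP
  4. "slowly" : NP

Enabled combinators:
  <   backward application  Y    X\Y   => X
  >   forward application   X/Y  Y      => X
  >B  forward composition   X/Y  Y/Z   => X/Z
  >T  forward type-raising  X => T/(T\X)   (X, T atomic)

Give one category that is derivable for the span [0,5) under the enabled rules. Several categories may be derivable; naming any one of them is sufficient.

[0,5] S   <
  [0,3] PP/N   >B
    [0,2] PP/(N\PP)   >
      [0,1] "near" : (PP/(N\PP))/NP
      [1,2] "quickly" : NP
    [2,3] "heard" : (N\PP)/N
  [3,5] S\(PP/N)   >
    [3,4] "sent" : (S\(PP/N))/NP
    [4,5] "slowly" : NP

S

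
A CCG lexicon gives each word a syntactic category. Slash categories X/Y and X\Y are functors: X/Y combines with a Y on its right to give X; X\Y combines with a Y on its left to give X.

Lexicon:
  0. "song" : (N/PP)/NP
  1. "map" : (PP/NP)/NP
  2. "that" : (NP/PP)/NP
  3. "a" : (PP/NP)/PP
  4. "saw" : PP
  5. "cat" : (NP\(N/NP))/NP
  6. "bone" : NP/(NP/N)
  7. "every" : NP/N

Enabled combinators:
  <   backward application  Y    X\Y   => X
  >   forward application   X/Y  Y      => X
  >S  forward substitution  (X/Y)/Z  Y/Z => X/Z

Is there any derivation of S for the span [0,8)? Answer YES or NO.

(N/PP)/NP (PP/NP)/NP (NP/PP)/NP (PP/NP)/PP PP (NP\(N/NP))/NP NP/(NP/N) NP/N
CKY chart[0,8] = {NP}; S ∉ chart

NO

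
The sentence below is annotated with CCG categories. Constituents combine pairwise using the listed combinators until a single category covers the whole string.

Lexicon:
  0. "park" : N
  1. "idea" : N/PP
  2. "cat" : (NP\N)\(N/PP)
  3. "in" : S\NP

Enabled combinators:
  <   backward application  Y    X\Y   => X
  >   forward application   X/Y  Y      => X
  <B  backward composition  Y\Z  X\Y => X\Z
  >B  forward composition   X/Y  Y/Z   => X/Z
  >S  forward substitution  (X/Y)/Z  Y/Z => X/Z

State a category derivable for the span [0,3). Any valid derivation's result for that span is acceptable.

[0,4] S   <
  [0,3] NP   <
    [0,1] "park" : N
    [1,3] NP\N   <
      [1,2] "idea" : N/PP
      [2,3] "cat" : (NP\N)\(N/PP)
  [3,4] "in" : S\NP

NP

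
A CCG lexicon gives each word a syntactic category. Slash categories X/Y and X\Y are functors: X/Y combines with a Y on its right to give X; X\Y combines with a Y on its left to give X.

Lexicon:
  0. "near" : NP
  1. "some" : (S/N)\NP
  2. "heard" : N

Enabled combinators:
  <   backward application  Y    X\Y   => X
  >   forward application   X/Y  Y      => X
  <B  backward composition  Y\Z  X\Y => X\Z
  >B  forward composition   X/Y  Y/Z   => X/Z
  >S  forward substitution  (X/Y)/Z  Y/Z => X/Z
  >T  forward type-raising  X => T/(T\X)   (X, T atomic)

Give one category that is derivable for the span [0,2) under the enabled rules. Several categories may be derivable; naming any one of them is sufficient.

[0,3] S   >
  [0,2] S/N   <
    [0,1] "near" : NP
    [1,2] "some" : (S/N)\NP
  [2,3] "heard" : N

S/N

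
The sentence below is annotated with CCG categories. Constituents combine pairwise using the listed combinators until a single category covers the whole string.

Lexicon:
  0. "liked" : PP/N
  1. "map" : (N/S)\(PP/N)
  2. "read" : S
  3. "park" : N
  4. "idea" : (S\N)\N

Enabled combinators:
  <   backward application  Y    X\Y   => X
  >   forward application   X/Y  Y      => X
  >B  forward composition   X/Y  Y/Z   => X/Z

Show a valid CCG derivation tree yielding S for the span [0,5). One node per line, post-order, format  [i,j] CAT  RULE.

[0,1] PP/N  lex  "liked"
[1,2] (N/S)\(PP/N)  lex  "map"
[0,2] N/S  <  k=1
[2,3] S  lex  "read"
[0,3] N  >  k=2
[3,4] N  lex  "park"
[4,5] (S\N)\N  lex  "idea"
[3,5] S\N  <  k=4
[0,5] S  <  k=3

[0,5] S   <
  [0,3] N   >
    [0,2] N/S   <
      [0,1] "liked" : PP/N
      [1,2] "map" : (N/S)\(PP/N)
    [2,3] "read" : S
  [3,5] S\N   <
    [3,4] "park" : N
    [4,5] "idea" : (S\N)\N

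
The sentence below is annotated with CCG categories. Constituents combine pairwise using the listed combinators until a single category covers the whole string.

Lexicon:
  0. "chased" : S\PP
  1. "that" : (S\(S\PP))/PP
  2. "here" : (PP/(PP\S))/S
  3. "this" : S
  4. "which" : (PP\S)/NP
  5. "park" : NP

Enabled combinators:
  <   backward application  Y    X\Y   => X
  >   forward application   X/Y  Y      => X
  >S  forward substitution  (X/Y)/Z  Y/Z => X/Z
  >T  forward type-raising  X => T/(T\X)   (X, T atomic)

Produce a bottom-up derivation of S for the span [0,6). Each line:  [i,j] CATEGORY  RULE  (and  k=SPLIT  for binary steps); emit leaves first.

[0,1] S\PP  lex  "chased"
[1,2] (S\(S\PP))/PP  lex  "that"
[2,3] (PP/(PP\S))/S  lex  "here"
[3,4] S  lex  "this"
[2,4] PP/(PP\S)  >  k=3
[4,5] (PP\S)/NP  lex  "which"
[5,6] NP  lex  "park"
[4,6] PP\S  >  k=5
[2,6] PP  >  k=4
[1,6] S\(S\PP)  >  k=2
[0,6] S  <  k=1

[0,6] S   <
  [0,1] "chased" : S\PP
  [1,6] S\(S\PP)   >
    [1,2] "that" : (S\(S\PP))/PP
    [2,6] PP   >
      [2,4] PP/(PP\S)   >
        [2,3] "here" : (PP/(PP\S))/S
        [3,4] "this" : S
      [4,6] PP\S   >
        [4,5] "which" : (PP\S)/NP
        [5,6] "park" : NP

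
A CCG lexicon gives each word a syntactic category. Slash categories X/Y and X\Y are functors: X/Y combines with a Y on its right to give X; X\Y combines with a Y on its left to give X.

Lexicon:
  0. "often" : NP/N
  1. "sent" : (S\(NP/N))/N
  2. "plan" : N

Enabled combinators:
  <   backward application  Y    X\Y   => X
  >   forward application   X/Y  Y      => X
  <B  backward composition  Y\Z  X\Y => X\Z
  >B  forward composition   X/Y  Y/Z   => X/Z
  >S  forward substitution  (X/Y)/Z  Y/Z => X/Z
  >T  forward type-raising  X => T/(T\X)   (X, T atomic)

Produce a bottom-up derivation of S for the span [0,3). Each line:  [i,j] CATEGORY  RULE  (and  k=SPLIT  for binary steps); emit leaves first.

[0,3] S   <
  [0,1] "often" : NP/N
  [1,3] S\(NP/N)   >
    [1,2] "sent" : (S\(NP/N))/N
    [2,3] "plan" : N

[0,1] NP/N  lex  "often"
[1,2] (S\(NP/N))/N  lex  "sent"
[2,3] N  lex  "plan"
[1,3] S\(NP/N)  >  k=2
[0,3] S  <  k=1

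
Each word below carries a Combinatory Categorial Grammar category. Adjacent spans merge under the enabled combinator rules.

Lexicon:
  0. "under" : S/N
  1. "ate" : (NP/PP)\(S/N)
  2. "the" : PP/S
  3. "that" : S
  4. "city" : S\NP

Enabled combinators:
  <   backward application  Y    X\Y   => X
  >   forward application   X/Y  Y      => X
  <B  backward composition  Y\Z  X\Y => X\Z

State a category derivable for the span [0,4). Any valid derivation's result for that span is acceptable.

[0,5] S   <
  [0,4] NP   >
    [0,2] NP/PP   <
      [0,1] "under" : S/N
      [1,2] "ate" : (NP/PP)\(S/N)
    [2,4] PP   >
      [2,3] "the" : PP/S
      [3,4] "that" : S
  [4,5] "city" : S\NP

NP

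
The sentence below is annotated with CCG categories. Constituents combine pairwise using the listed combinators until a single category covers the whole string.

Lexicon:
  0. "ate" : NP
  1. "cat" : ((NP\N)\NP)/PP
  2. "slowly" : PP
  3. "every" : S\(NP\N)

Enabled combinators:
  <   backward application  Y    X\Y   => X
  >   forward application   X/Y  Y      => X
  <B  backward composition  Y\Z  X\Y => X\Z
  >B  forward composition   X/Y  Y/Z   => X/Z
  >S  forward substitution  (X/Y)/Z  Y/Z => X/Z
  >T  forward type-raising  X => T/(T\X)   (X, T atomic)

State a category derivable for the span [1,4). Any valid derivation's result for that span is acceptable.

S\NP

[0,4] S   <
  [0,1] "ate" : NP
  [1,4] S\NP   <B
    [1,3] (NP\N)\NP   >
      [1,2] "cat" : ((NP\N)\NP)/PP
      [2,3] "slowly" : PP
    [3,4] "every" : S\(NP\N)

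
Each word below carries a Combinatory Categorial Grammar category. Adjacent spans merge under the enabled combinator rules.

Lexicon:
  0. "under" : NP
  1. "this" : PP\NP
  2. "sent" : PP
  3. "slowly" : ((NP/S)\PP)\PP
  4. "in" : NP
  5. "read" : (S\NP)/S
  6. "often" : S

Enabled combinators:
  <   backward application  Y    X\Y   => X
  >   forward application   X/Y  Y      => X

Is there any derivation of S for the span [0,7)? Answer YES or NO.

NP PP\NP PP ((NP/S)\PP)\PP NP (S\NP)/S S
CKY chart[0,7] = {NP}; S ∉ chart

NO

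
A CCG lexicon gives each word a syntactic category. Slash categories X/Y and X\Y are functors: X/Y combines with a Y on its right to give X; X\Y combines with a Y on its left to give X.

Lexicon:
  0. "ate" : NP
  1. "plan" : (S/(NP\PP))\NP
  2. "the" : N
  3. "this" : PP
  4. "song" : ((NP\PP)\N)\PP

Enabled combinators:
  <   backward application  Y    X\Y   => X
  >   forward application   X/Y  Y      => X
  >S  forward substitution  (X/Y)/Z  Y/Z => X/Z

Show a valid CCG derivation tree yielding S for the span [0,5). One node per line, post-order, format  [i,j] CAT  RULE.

[0,5] S   >
  [0,2] S/(NP\PP)   <
    [0,1] "ate" : NP
    [1,2] "plan" : (S/(NP\PP))\NP
  [2,5] NP\PP   <
    [2,3] "the" : N
    [3,5] (NP\PP)\N   <
      [3,4] "this" : PP
      [4,5] "song" : ((NP\PP)\N)\PP

[0,1] NP  lex  "ate"
[1,2] (S/(NP\PP))\NP  lex  "plan"
[0,2] S/(NP\PP)  <  k=1
[2,3] N  lex  "the"
[3,4] PP  lex  "this"
[4,5] ((NP\PP)\N)\PP  lex  "song"
[3,5] (NP\PP)\N  <  k=4
[2,5] NP\PP  <  k=3
[0,5] S  >  k=2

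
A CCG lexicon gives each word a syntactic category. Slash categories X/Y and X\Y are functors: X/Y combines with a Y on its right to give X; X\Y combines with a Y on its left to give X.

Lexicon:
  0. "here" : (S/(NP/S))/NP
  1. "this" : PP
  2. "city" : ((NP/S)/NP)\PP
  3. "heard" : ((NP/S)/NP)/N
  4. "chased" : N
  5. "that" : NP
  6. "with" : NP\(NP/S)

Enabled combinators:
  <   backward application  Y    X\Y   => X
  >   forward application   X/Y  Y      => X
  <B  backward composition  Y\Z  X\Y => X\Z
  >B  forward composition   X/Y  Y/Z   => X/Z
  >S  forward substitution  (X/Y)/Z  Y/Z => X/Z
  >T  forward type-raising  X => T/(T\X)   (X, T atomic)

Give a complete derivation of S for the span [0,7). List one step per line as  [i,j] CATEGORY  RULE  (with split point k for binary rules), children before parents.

[0,1] (S/(NP/S))/NP  lex  "here"
[1,2] PP  lex  "this"
[2,3] ((NP/S)/NP)\PP  lex  "city"
[1,3] (NP/S)/NP  <  k=2
[0,3] S/NP  >S  k=1
[3,4] ((NP/S)/NP)/N  lex  "heard"
[4,5] N  lex  "chased"
[3,5] (NP/S)/NP  >  k=4
[5,6] NP  lex  "that"
[3,6] NP/S  >  k=5
[6,7] NP\(NP/S)  lex  "with"
[3,7] NP  <  k=6
[0,7] S  >  k=3

[0,7] S   >
  [0,3] S/NP   >S
    [0,1] "here" : (S/(NP/S))/NP
    [1,3] (NP/S)/NP   <
      [1,2] "this" : PP
      [2,3] "city" : ((NP/S)/NP)\PP
  [3,7] NP   <
    [3,6] NP/S   >
      [3,5] (NP/S)/NP   >
        [3,4] "heard" : ((NP/S)/NP)/N
        [4,5] "chased" : N
      [5,6] "that" : NP
    [6,7] "with" : NP\(NP/S)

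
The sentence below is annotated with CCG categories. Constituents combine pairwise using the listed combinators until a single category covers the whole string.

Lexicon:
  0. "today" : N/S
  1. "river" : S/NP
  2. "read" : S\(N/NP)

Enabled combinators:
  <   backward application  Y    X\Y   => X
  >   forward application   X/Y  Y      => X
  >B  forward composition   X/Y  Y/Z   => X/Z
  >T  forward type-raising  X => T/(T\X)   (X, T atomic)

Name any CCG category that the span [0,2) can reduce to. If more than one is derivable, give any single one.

[0,3] S   <
  [0,2] N/NP   >B
    [0,1] "today" : N/S
    [1,2] "river" : S/NP
  [2,3] "read" : S\(N/NP)

N/NP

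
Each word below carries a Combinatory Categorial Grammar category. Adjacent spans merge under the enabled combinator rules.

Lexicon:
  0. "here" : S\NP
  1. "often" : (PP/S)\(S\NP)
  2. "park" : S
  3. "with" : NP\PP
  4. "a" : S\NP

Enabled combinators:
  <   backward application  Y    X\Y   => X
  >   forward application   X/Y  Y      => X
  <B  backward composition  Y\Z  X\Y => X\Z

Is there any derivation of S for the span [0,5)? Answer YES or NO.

[0,5] S   <
  [0,3] PP   >
    [0,2] PP/S   <
      [0,1] "here" : S\NP
      [1,2] "often" : (PP/S)\(S\NP)
    [2,3] "park" : S
  [3,5] S\PP   <B
    [3,4] "with" : NP\PP
    [4,5] "a" : S\NP

YES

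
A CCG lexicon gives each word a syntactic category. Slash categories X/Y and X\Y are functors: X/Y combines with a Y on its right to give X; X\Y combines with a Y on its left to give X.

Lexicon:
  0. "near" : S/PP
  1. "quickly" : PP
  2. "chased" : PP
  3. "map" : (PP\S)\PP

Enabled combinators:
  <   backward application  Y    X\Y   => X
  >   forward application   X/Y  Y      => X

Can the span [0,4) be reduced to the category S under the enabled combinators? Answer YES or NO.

S/PP PP PP (PP\S)\PP
CKY chart[0,4] = {PP}; S ∉ chart

NO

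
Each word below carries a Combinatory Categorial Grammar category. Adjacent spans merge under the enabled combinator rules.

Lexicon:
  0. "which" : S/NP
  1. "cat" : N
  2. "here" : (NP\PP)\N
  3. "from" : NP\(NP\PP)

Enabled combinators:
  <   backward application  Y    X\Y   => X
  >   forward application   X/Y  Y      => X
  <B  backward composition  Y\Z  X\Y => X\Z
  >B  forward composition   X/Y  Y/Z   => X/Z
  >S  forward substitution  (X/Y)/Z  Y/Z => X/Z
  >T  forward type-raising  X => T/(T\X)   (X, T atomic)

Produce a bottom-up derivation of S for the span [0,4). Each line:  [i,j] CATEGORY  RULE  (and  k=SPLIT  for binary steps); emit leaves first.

[0,1] S/NP  lex  "which"
[1,2] N  lex  "cat"
[2,3] (NP\PP)\N  lex  "here"
[1,3] NP\PP  <  k=2
[3,4] NP\(NP\PP)  lex  "from"
[1,4] NP  <  k=3
[0,4] S  >  k=1

[0,4] S   >
  [0,1] "which" : S/NP
  [1,4] NP   <
    [1,3] NP\PP   <
      [1,2] "cat" : N
      [2,3] "here" : (NP\PP)\N
    [3,4] "from" : NP\(NP\PP)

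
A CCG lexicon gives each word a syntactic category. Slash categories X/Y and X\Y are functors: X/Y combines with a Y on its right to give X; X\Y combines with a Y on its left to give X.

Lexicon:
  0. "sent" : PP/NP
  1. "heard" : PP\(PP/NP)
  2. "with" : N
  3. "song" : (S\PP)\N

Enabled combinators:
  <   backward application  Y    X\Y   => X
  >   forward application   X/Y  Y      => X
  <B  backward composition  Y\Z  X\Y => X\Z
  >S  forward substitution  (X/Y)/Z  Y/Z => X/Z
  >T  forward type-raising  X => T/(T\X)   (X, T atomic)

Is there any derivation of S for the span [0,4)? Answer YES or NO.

[0,4] S   <
  [0,2] PP   <
    [0,1] "sent" : PP/NP
    [1,2] "heard" : PP\(PP/NP)
  [2,4] S\PP   <
    [2,3] "with" : N
    [3,4] "song" : (S\PP)\N

YES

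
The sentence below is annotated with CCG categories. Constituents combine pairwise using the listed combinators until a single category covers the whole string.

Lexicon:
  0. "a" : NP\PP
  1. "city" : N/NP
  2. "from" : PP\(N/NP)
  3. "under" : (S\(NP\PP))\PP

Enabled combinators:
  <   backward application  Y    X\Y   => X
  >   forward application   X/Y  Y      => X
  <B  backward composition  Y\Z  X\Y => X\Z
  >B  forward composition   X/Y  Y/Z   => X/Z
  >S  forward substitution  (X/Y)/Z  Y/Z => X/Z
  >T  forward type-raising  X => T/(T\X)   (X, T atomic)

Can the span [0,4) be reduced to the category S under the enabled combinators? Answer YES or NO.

[0,4] S   <
  [0,1] "a" : NP\PP
  [1,4] S\(NP\PP)   <
    [1,3] PP   <
      [1,2] "city" : N/NP
      [2,3] "from" : PP\(N/NP)
    [3,4] "under" : (S\(NP\PP))\PP

YES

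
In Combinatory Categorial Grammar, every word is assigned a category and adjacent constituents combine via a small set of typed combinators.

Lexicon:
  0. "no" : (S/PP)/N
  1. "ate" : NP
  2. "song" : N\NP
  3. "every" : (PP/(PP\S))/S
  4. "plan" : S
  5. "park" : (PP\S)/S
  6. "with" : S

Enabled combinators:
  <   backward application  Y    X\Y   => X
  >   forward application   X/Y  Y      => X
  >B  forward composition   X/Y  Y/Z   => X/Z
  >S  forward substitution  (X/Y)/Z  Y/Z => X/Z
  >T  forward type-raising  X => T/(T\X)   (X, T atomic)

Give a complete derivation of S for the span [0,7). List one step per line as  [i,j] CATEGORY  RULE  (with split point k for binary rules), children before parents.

[0,7] S   >
  [0,3] S/PP   >
    [0,1] "no" : (S/PP)/N
    [1,3] N   >
      [1,2] N/(N\NP)   >T
        [1,2] "ate" : NP
      [2,3] "song" : N\NP
  [3,7] PP   >
    [3,5] PP/(PP\S)   >
      [3,4] "every" : (PP/(PP\S))/S
      [4,5] "plan" : S
    [5,7] PP\S   >
      [5,6] "park" : (PP\S)/S
      [6,7] "with" : S

[0,1] (S/PP)/N  lex  "no"
[1,2] NP  lex  "ate"
[1,2] N/(N\NP)  >T
[2,3] N\NP  lex  "song"
[1,3] N  >  k=2
[0,3] S/PP  >  k=1
[3,4] (PP/(PP\S))/S  lex  "every"
[4,5] S  lex  "plan"
[3,5] PP/(PP\S)  >  k=4
[5,6] (PP\S)/S  lex  "park"
[6,7] S  lex  "with"
[5,7] PP\S  >  k=6
[3,7] PP  >  k=5
[0,7] S  >  k=3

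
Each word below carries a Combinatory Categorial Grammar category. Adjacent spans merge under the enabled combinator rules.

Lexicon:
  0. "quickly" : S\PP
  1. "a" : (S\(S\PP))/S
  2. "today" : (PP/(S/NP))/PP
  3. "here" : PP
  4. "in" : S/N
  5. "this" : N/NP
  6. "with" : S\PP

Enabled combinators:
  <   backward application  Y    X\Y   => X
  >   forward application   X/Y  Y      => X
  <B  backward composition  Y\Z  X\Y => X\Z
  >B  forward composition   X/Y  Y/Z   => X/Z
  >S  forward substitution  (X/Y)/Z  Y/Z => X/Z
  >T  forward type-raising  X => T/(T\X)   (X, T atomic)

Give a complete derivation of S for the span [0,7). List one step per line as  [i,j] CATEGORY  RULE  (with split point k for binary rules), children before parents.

[0,7] S   <
  [0,1] "quickly" : S\PP
  [1,7] S\(S\PP)   >
    [1,2] "a" : (S\(S\PP))/S
    [2,7] S   <
      [2,6] PP   >
        [2,4] PP/(S/NP)   >
          [2,3] "today" : (PP/(S/NP))/PP
          [3,4] "here" : PP
        [4,6] S/NP   >B
          [4,5] "in" : S/N
          [5,6] "this" : N/NP
      [6,7] "with" : S\PP

[0,1] S\PP  lex  "quickly"
[1,2] (S\(S\PP))/S  lex  "a"
[2,3] (PP/(S/NP))/PP  lex  "today"
[3,4] PP  lex  "here"
[2,4] PP/(S/NP)  >  k=3
[4,5] S/N  lex  "in"
[5,6] N/NP  lex  "this"
[4,6] S/NP  >B  k=5
[2,6] PP  >  k=4
[6,7] S\PP  lex  "with"
[2,7] S  <  k=6
[1,7] S\(S\PP)  >  k=2
[0,7] S  <  k=1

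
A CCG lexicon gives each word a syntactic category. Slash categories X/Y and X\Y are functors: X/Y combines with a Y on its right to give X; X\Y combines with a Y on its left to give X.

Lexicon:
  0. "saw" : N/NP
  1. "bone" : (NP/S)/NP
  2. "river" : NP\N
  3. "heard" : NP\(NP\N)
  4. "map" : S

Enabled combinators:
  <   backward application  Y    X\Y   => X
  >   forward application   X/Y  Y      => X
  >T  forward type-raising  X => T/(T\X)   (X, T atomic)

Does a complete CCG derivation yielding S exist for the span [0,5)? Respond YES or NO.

NO

N/NP (NP/S)/NP NP\N NP\(NP\N) S
CKY chart[0,5] = {N, N/(N\N), NP/(NP\N), PP/(PP\N), S/(S\N)}; S ∉ chart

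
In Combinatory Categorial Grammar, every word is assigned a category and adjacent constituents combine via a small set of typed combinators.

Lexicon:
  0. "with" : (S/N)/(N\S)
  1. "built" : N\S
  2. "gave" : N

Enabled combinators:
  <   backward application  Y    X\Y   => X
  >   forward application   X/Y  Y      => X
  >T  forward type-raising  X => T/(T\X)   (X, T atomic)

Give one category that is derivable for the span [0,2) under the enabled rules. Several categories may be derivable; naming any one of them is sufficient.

S/N

[0,3] S   >
  [0,2] S/N   >
    [0,1] "with" : (S/N)/(N\S)
    [1,2] "built" : N\S
  [2,3] "gave" : N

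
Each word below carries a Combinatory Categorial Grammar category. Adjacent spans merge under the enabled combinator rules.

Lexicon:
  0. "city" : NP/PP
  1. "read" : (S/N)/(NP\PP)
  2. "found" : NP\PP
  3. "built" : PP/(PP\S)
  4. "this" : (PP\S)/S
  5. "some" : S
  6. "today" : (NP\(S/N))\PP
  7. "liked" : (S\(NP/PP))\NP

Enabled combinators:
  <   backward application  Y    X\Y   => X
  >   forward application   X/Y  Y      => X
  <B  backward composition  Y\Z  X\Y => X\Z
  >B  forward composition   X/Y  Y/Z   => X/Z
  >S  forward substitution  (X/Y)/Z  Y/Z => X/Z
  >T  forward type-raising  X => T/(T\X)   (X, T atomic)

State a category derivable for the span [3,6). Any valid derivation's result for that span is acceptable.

PP

[0,8] S   <
  [0,1] "city" : NP/PP
  [1,8] S\(NP/PP)   <
    [1,7] NP   <
      [1,3] S/N   >
        [1,2] "read" : (S/N)/(NP\PP)
        [2,3] "found" : NP\PP
      [3,7] NP\(S/N)   <
        [3,6] PP   >
          [3,4] "built" : PP/(PP\S)
          [4,6] PP\S   >
            [4,5] "this" : (PP\S)/S
            [5,6] "some" : S
        [6,7] "today" : (NP\(S/N))\PP
    [7,8] "liked" : (S\(NP/PP))\NP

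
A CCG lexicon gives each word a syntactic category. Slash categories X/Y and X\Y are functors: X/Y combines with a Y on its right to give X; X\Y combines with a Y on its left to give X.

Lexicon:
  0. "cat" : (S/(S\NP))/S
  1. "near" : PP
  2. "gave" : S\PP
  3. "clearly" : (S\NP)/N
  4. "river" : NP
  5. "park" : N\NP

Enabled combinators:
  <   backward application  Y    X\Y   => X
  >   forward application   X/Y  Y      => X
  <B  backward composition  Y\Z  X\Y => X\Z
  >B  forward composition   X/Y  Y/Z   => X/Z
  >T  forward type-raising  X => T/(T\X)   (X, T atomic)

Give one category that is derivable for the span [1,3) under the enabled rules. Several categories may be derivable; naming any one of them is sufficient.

S

[0,6] S   >
  [0,3] S/(S\NP)   >
    [0,1] "cat" : (S/(S\NP))/S
    [1,3] S   <
      [1,2] "near" : PP
      [2,3] "gave" : S\PP
  [3,6] S\NP   >
    [3,4] "clearly" : (S\NP)/N
    [4,6] N   <
      [4,5] "river" : NP
      [5,6] "park" : N\NP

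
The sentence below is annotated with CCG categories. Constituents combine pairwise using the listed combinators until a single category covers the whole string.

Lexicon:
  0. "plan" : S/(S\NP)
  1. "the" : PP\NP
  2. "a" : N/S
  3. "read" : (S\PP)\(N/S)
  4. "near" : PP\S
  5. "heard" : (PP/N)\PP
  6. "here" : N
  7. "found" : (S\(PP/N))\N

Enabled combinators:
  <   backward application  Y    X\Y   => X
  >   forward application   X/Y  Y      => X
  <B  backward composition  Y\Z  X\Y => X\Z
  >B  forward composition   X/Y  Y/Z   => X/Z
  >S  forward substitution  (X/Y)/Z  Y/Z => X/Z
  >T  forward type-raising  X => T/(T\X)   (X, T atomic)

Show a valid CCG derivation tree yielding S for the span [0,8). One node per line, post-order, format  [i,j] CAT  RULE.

[0,1] S/(S\NP)  lex  "plan"
[1,2] PP\NP  lex  "the"
[2,3] N/S  lex  "a"
[3,4] (S\PP)\(N/S)  lex  "read"
[2,4] S\PP  <  k=3
[4,5] PP\S  lex  "near"
[2,5] PP\PP  <B  k=4
[1,5] PP\NP  <B  k=2
[5,6] (PP/N)\PP  lex  "heard"
[6,7] N  lex  "here"
[7,8] (S\(PP/N))\N  lex  "found"
[6,8] S\(PP/N)  <  k=7
[5,8] S\PP  <B  k=6
[1,8] S\NP  <B  k=5
[0,8] S  >  k=1

[0,8] S   >
  [0,1] "plan" : S/(S\NP)
  [1,8] S\NP   <B
    [1,5] PP\NP   <B
      [1,2] "the" : PP\NP
      [2,5] PP\PP   <B
        [2,4] S\PP   <
          [2,3] "a" : N/S
          [3,4] "read" : (S\PP)\(N/S)
        [4,5] "near" : PP\S
    [5,8] S\PP   <B
      [5,6] "heard" : (PP/N)\PP
      [6,8] S\(PP/N)   <
        [6,7] "here" : N
        [7,8] "found" : (S\(PP/N))\N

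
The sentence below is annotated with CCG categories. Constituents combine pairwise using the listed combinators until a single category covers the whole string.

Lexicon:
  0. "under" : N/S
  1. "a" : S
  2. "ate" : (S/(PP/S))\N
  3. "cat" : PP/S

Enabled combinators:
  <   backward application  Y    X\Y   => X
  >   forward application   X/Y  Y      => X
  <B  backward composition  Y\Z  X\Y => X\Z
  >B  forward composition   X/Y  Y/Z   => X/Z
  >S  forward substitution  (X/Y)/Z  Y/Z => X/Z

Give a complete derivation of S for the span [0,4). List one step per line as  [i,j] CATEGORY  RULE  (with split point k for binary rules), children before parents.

[0,1] N/S  lex  "under"
[1,2] S  lex  "a"
[0,2] N  >  k=1
[2,3] (S/(PP/S))\N  lex  "ate"
[0,3] S/(PP/S)  <  k=2
[3,4] PP/S  lex  "cat"
[0,4] S  >  k=3

[0,4] S   >
  [0,3] S/(PP/S)   <
    [0,2] N   >
      [0,1] "under" : N/S
      [1,2] "a" : S
    [2,3] "ate" : (S/(PP/S))\N
  [3,4] "cat" : PP/S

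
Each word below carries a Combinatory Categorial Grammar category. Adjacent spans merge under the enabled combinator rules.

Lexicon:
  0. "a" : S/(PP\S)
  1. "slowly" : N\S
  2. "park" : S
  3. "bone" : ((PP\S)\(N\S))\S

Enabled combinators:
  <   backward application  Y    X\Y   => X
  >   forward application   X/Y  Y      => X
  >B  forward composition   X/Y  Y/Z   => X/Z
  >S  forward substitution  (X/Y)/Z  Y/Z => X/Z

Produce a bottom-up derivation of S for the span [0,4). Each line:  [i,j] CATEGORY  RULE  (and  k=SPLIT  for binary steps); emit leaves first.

[0,1] S/(PP\S)  lex  "a"
[1,2] N\S  lex  "slowly"
[2,3] S  lex  "park"
[3,4] ((PP\S)\(N\S))\S  lex  "bone"
[2,4] (PP\S)\(N\S)  <  k=3
[1,4] PP\S  <  k=2
[0,4] S  >  k=1

[0,4] S   >
  [0,1] "a" : S/(PP\S)
  [1,4] PP\S   <
    [1,2] "slowly" : N\S
    [2,4] (PP\S)\(N\S)   <
      [2,3] "park" : S
      [3,4] "bone" : ((PP\S)\(N\S))\S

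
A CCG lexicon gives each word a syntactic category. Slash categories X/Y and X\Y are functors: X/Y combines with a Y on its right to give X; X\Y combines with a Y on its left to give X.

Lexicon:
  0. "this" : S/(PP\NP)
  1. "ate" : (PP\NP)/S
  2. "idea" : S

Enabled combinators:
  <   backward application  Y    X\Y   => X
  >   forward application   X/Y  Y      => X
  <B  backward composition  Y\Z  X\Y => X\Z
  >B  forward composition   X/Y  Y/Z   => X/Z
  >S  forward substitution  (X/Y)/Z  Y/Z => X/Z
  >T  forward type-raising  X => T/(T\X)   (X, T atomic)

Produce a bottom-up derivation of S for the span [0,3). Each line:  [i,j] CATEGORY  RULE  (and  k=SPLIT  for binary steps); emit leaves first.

[0,1] S/(PP\NP)  lex  "this"
[1,2] (PP\NP)/S  lex  "ate"
[2,3] S  lex  "idea"
[1,3] PP\NP  >  k=2
[0,3] S  >  k=1

[0,3] S   >
  [0,1] "this" : S/(PP\NP)
  [1,3] PP\NP   >
    [1,2] "ate" : (PP\NP)/S
    [2,3] "idea" : S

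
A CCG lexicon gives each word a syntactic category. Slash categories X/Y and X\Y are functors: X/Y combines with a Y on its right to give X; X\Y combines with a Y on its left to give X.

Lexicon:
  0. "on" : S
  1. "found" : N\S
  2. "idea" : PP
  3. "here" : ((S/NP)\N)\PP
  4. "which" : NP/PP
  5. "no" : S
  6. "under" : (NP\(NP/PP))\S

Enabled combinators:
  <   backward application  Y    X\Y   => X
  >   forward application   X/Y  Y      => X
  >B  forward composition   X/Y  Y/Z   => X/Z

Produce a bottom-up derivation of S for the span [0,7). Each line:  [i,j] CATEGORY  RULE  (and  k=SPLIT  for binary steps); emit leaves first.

[0,1] S  lex  "on"
[1,2] N\S  lex  "found"
[0,2] N  <  k=1
[2,3] PP  lex  "idea"
[3,4] ((S/NP)\N)\PP  lex  "here"
[2,4] (S/NP)\N  <  k=3
[0,4] S/NP  <  k=2
[4,5] NP/PP  lex  "which"
[5,6] S  lex  "no"
[6,7] (NP\(NP/PP))\S  lex  "under"
[5,7] NP\(NP/PP)  <  k=6
[4,7] NP  <  k=5
[0,7] S  >  k=4

[0,7] S   >
  [0,4] S/NP   <
    [0,2] N   <
      [0,1] "on" : S
      [1,2] "found" : N\S
    [2,4] (S/NP)\N   <
      [2,3] "idea" : PP
      [3,4] "here" : ((S/NP)\N)\PP
  [4,7] NP   <
    [4,5] "which" : NP/PP
    [5,7] NP\(NP/PP)   <
      [5,6] "no" : S
      [6,7] "under" : (NP\(NP/PP))\S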